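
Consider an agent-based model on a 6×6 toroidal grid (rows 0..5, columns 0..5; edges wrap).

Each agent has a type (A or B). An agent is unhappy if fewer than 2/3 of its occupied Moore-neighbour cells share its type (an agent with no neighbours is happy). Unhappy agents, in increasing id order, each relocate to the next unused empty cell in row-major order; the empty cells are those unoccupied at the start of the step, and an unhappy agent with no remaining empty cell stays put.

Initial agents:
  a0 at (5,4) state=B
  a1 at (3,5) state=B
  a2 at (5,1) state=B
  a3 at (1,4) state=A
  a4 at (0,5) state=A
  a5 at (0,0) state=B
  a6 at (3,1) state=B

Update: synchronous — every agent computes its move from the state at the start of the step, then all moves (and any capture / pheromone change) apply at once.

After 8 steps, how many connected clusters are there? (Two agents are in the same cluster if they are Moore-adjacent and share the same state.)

5

t=1: a0@(0,1):B a1@(3,5):B a2@(5,1):B a3@(1,4):A a4@(0,2):A a5@(0,3):B a6@(3,1):B
t=2: a0@(0,0):B a1@(3,5):B a2@(0,4):B a3@(0,5):A a4@(1,0):A a5@(1,1):B a6@(3,1):B
t=3: a0@(0,1):B a1@(3,5):B a2@(0,2):B a3@(0,3):A a4@(1,2):A a5@(1,3):B a6@(3,1):B
t=4: a0@(0,0):B a1@(3,5):B a2@(0,4):B a3@(0,5):A a4@(1,0):A a5@(1,1):B a6@(3,1):B
t=5: a0@(0,1):B a1@(3,5):B a2@(0,2):B a3@(0,3):A a4@(1,2):A a5@(1,3):B a6@(3,1):B
t=6: a0@(0,0):B a1@(3,5):B a2@(0,4):B a3@(0,5):A a4@(1,0):A a5@(1,1):B a6@(3,1):B
t=7: a0@(0,1):B a1@(3,5):B a2@(0,2):B a3@(0,3):A a4@(1,2):A a5@(1,3):B a6@(3,1):B
t=8: a0@(0,0):B a1@(3,5):B a2@(0,4):B a3@(0,5):A a4@(1,0):A a5@(1,1):B a6@(3,1):B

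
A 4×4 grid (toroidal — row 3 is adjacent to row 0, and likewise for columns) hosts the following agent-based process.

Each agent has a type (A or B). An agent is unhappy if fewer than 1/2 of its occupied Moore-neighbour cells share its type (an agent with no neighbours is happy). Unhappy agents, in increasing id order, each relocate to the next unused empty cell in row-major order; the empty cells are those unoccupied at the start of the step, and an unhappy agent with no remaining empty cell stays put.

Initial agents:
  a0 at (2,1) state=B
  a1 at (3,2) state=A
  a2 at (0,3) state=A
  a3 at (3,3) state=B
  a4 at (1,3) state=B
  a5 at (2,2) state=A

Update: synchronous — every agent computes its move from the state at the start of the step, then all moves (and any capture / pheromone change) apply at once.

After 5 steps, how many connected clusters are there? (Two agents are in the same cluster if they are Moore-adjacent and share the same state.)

2

t=1: a0@(0,0):B a1@(3,2):A a2@(0,1):A a3@(0,2):B a4@(1,0):B a5@(1,1):A
t=2: a0@(0,3):B a1@(3,2):A a2@(1,2):A a3@(1,3):B a4@(2,0):B a5@(2,1):A
t=3: a0@(0,0):B a1@(3,2):A a2@(0,1):A a3@(1,3):B a4@(2,0):B a5@(2,1):A
t=4: (unchanged — steady state)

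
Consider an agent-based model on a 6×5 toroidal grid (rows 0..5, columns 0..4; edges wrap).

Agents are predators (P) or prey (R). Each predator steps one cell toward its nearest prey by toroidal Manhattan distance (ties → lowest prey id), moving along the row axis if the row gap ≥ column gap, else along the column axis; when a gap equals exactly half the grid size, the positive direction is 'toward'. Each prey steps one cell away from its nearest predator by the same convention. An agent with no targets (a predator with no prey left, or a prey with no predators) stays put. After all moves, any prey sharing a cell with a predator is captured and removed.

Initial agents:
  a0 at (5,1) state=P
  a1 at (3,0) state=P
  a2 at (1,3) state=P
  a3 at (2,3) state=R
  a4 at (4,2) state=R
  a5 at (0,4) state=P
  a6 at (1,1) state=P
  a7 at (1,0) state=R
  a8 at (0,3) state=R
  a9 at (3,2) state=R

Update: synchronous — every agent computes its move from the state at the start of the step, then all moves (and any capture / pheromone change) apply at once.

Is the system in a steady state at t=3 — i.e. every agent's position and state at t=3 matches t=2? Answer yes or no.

no

t=1: a0@(4,1):P a1@(2,0):P a2@(2,3):P a3@(3,3):R a4@(3,2):R a5@(0,3):P a6@(1,0):P a7@(1,4):R a8@(5,3):R a9@(3,3):R
t=2: a0@(3,1):P a1@(1,0):P a2@(3,3):P a3@(4,3):R a4@(2,2):R a5@(5,3):P a6@(1,4):P a7@(1,3):R a8@(4,3):R a9@(4,3):R
t=3: a0@(2,1):P a1@(1,4):P a2@(4,3):P a3@(5,3):R a4@(1,2):R a5@(4,3):P a6@(1,3):P a7@(1,2):R a8@(5,3):R a9@(5,3):R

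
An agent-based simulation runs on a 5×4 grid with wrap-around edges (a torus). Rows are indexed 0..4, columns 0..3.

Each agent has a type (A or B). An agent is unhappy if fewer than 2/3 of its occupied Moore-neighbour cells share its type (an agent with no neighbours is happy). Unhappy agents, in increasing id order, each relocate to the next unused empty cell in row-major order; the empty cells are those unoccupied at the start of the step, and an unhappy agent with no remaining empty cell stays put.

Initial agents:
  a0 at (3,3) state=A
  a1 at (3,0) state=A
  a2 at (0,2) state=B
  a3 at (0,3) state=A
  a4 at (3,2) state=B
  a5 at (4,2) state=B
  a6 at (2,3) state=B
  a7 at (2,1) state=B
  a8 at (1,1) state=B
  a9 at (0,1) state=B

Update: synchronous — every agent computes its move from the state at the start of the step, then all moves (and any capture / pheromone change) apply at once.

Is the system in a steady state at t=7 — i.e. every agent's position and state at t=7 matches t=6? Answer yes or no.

t=1: a0@(0,0):A a1@(1,0):A a2@(0,2):B a3@(1,2):A a4@(3,2):B a5@(1,3):B a6@(2,0):B a7@(2,1):B a8@(1,1):B a9@(0,1):B
t=2: a0@(0,3):A a1@(2,2):A a2@(0,2):B a3@(2,3):A a4@(3,2):B a5@(3,0):B a6@(2,0):B a7@(3,1):B a8@(3,3):B a9@(4,0):B
t=3: a0@(0,0):A a1@(0,1):A a2@(1,0):B a3@(1,1):A a4@(1,2):B a5@(3,0):B a6@(2,0):B a7@(3,1):B a8@(3,3):B a9@(4,0):B
t=4: a0@(0,2):A a1@(0,3):A a2@(1,3):B a3@(2,1):A a4@(2,2):B a5@(3,0):B a6@(2,0):B a7@(3,1):B a8@(3,3):B a9@(2,3):B
t=5: a0@(0,0):A a1@(0,1):A a2@(1,0):B a3@(1,1):A a4@(2,2):B a5@(3,0):B a6@(2,0):B a7@(3,1):B a8@(3,3):B a9@(2,3):B
t=6: a0@(0,0):A a1@(0,1):A a2@(0,2):B a3@(0,3):A a4@(2,2):B a5@(3,0):B a6@(2,0):B a7@(3,1):B a8@(3,3):B a9@(2,3):B
t=7: a0@(0,0):A a1@(1,0):A a2@(1,1):B a3@(1,2):A a4@(2,2):B a5@(3,0):B a6@(2,0):B a7@(3,1):B a8@(3,3):B a9@(2,3):B

no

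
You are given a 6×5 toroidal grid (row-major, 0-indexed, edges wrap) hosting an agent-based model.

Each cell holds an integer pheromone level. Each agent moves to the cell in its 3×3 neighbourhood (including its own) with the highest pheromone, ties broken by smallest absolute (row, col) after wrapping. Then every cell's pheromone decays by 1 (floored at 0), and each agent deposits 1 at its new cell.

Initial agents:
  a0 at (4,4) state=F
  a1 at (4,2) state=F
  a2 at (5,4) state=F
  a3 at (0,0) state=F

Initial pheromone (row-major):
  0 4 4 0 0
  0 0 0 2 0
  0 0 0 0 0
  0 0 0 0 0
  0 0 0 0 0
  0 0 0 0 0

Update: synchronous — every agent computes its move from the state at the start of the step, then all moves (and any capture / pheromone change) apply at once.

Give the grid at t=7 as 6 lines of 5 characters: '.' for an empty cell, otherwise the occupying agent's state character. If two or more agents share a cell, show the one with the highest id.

.F...
.....
.....
F....
.....
.....

t=1: a0@(3,0) a1@(3,1) a2@(0,0) a3@(0,1) | pheromone: 1 4 3 0 0 / 0 0 0 1 0 / 0 0 0 0 0 / 1 1 0 0 0 / 0 0 0 0 0 / 0 0 0 0 0
t=2: a0@(3,0) a1@(3,0) a2@(0,1) a3@(0,1) | pheromone: 0 5 2 0 0 / 0 0 0 0 0 / 0 0 0 0 0 / 2 0 0 0 0 / 0 0 0 0 0 / 0 0 0 0 0
t=3: a0@(3,0) a1@(3,0) a2@(0,1) a3@(0,1) | pheromone: 0 6 1 0 0 / 0 0 0 0 0 / 0 0 0 0 0 / 3 0 0 0 0 / 0 0 0 0 0 / 0 0 0 0 0
t=4: a0@(3,0) a1@(3,0) a2@(0,1) a3@(0,1) | pheromone: 0 7 0 0 0 / 0 0 0 0 0 / 0 0 0 0 0 / 4 0 0 0 0 / 0 0 0 0 0 / 0 0 0 0 0
t=5: a0@(3,0) a1@(3,0) a2@(0,1) a3@(0,1) | pheromone: 0 8 0 0 0 / 0 0 0 0 0 / 0 0 0 0 0 / 5 0 0 0 0 / 0 0 0 0 0 / 0 0 0 0 0
t=6: a0@(3,0) a1@(3,0) a2@(0,1) a3@(0,1) | pheromone: 0 9 0 0 0 / 0 0 0 0 0 / 0 0 0 0 0 / 6 0 0 0 0 / 0 0 0 0 0 / 0 0 0 0 0
t=7: a0@(3,0) a1@(3,0) a2@(0,1) a3@(0,1) | pheromone: 0 10 0 0 0 / 0 0 0 0 0 / 0 0 0 0 0 / 7 0 0 0 0 / 0 0 0 0 0 / 0 0 0 0 0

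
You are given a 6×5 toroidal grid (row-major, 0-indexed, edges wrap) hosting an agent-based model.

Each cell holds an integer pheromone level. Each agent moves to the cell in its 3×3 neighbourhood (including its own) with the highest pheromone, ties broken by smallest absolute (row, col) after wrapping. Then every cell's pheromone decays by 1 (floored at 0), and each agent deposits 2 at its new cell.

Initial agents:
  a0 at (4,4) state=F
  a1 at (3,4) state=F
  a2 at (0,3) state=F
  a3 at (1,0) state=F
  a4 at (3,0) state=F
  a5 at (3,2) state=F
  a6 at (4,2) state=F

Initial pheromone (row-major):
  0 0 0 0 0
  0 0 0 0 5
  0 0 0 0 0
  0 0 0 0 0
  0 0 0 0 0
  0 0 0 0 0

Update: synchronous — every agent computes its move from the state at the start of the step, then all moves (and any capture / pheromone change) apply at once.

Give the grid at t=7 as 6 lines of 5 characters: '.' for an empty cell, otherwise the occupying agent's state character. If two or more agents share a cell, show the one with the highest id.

.....
....F
.....
.....
.....
.....

t=1: a0@(3,0) a1@(2,0) a2@(1,4) a3@(1,4) a4@(2,0) a5@(2,1) a6@(3,1) | pheromone: 0 0 0 0 0 / 0 0 0 0 8 / 4 2 0 0 0 / 2 2 0 0 0 / 0 0 0 0 0 / 0 0 0 0 0
t=2: a0@(2,0) a1@(1,4) a2@(1,4) a3@(1,4) a4@(1,4) a5@(2,0) a6@(2,0) | pheromone: 0 0 0 0 0 / 0 0 0 0 15 / 9 1 0 0 0 / 1 1 0 0 0 / 0 0 0 0 0 / 0 0 0 0 0
t=3: a0@(1,4) a1@(1,4) a2@(1,4) a3@(1,4) a4@(1,4) a5@(1,4) a6@(1,4) | pheromone: 0 0 0 0 0 / 0 0 0 0 28 / 8 0 0 0 0 / 0 0 0 0 0 / 0 0 0 0 0 / 0 0 0 0 0
t=4: a0@(1,4) a1@(1,4) a2@(1,4) a3@(1,4) a4@(1,4) a5@(1,4) a6@(1,4) | pheromone: 0 0 0 0 0 / 0 0 0 0 41 / 7 0 0 0 0 / 0 0 0 0 0 / 0 0 0 0 0 / 0 0 0 0 0
t=5: a0@(1,4) a1@(1,4) a2@(1,4) a3@(1,4) a4@(1,4) a5@(1,4) a6@(1,4) | pheromone: 0 0 0 0 0 / 0 0 0 0 54 / 6 0 0 0 0 / 0 0 0 0 0 / 0 0 0 0 0 / 0 0 0 0 0
t=6: a0@(1,4) a1@(1,4) a2@(1,4) a3@(1,4) a4@(1,4) a5@(1,4) a6@(1,4) | pheromone: 0 0 0 0 0 / 0 0 0 0 67 / 5 0 0 0 0 / 0 0 0 0 0 / 0 0 0 0 0 / 0 0 0 0 0
t=7: a0@(1,4) a1@(1,4) a2@(1,4) a3@(1,4) a4@(1,4) a5@(1,4) a6@(1,4) | pheromone: 0 0 0 0 0 / 0 0 0 0 80 / 4 0 0 0 0 / 0 0 0 0 0 / 0 0 0 0 0 / 0 0 0 0 0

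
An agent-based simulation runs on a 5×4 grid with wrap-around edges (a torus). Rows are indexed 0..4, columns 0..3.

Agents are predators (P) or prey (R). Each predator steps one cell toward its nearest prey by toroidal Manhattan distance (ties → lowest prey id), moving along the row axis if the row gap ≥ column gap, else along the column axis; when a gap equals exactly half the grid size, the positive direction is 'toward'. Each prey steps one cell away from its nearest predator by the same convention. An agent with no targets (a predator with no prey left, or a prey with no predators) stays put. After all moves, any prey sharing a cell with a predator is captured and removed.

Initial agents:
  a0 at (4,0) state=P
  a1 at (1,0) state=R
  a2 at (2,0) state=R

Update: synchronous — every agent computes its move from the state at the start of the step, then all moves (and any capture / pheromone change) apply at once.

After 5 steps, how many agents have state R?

t=1: a0@(0,0):P a1@(2,0):R a2@(1,0):R
t=2: a0@(1,0):P a1@(3,0):R a2@(2,0):R
t=3: a0@(2,0):P a1@(4,0):R a2@(3,0):R
t=4: a0@(3,0):P a1@(0,0):R a2@(4,0):R
t=5: a0@(4,0):P a1@(1,0):R a2@(0,0):R

2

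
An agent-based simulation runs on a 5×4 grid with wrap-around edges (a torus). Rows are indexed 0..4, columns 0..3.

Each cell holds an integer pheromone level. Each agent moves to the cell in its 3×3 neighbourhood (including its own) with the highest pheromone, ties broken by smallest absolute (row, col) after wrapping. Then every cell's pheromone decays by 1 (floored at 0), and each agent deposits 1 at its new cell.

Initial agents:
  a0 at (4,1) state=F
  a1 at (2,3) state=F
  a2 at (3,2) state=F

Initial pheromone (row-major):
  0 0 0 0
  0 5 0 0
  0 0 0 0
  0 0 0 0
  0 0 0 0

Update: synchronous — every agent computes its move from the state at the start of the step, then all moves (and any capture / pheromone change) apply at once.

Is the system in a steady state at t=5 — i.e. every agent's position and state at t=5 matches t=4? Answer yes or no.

t=1: a0@(0,0) a1@(1,0) a2@(2,1) | pheromone: 1 0 0 0 / 1 4 0 0 / 0 1 0 0 / 0 0 0 0 / 0 0 0 0
t=2: a0@(1,1) a1@(1,1) a2@(1,1) | pheromone: 0 0 0 0 / 0 6 0 0 / 0 0 0 0 / 0 0 0 0 / 0 0 0 0
t=3: a0@(1,1) a1@(1,1) a2@(1,1) | pheromone: 0 0 0 0 / 0 8 0 0 / 0 0 0 0 / 0 0 0 0 / 0 0 0 0
t=4: a0@(1,1) a1@(1,1) a2@(1,1) | pheromone: 0 0 0 0 / 0 10 0 0 / 0 0 0 0 / 0 0 0 0 / 0 0 0 0
t=5: a0@(1,1) a1@(1,1) a2@(1,1) | pheromone: 0 0 0 0 / 0 12 0 0 / 0 0 0 0 / 0 0 0 0 / 0 0 0 0

yes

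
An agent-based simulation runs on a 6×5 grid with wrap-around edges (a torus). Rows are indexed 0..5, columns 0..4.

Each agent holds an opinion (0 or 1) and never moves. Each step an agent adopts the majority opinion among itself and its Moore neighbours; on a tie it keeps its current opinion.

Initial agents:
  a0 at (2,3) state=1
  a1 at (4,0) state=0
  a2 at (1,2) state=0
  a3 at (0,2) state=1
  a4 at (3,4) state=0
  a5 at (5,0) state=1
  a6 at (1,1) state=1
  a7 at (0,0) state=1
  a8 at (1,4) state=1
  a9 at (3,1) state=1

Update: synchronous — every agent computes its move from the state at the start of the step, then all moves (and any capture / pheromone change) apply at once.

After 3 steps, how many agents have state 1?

8

t=1: a0@(2,3):1 a1@(4,0):0 a2@(1,2):1 a3@(0,2):1 a4@(3,4):0 a5@(5,0):1 a6@(1,1):1 a7@(0,0):1 a8@(1,4):1 a9@(3,1):1
t=2: (unchanged — steady state)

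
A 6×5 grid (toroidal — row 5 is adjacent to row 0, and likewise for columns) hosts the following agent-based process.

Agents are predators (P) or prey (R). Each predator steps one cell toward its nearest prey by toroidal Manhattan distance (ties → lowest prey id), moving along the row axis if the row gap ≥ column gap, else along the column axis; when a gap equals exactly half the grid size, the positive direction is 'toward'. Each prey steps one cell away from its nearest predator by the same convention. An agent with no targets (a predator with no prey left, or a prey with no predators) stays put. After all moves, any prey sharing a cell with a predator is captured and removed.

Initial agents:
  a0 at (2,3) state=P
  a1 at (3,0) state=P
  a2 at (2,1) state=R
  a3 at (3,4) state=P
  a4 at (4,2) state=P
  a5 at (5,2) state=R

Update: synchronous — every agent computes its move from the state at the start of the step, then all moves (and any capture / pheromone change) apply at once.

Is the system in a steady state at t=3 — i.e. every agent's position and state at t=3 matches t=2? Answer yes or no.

yes

t=1: a0@(2,2):P a1@(2,0):P a3@(3,0):P a4@(5,2):P a5@(0,2):R
t=2: a0@(1,2):P a1@(1,0):P a3@(4,0):P a4@(0,2):P
t=3: (unchanged — steady state)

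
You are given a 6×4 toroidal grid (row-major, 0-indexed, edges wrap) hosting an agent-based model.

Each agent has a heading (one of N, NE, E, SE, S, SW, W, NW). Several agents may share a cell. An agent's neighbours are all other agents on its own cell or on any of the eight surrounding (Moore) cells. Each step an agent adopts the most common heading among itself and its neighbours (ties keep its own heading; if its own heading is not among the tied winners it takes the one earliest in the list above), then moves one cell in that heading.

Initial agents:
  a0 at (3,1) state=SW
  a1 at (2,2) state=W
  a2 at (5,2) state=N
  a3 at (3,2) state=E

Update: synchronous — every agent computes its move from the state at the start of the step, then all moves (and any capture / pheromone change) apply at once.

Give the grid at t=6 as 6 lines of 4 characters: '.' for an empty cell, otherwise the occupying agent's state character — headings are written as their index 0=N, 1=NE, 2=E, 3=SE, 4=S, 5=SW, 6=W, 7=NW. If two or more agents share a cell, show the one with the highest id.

t=1: a0@(4,0):SW a1@(2,1):W a2@(4,2):N a3@(3,3):E
t=2: a0@(5,3):SW a1@(2,0):W a2@(3,2):N a3@(3,0):E
t=3: a0@(0,2):SW a1@(2,3):W a2@(2,2):N a3@(3,1):E
t=4: a0@(1,1):SW a1@(2,2):W a2@(1,2):N a3@(3,2):E
t=5: a0@(2,0):SW a1@(2,1):W a2@(0,2):N a3@(3,3):E
t=6: a0@(3,3):SW a1@(2,0):W a2@(5,2):N a3@(3,0):E

....
....
6...
2..5
....
..0.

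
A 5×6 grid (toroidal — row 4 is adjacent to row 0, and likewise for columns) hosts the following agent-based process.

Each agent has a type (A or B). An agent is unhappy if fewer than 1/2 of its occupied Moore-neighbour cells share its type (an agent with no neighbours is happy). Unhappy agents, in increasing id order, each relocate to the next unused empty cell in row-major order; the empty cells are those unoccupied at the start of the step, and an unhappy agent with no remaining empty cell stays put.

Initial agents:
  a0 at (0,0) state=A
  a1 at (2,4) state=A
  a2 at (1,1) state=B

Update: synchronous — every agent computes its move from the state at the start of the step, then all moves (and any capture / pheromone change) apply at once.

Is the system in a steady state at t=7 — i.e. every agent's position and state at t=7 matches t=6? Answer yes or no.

t=1: a0@(0,1):A a1@(2,4):A a2@(0,2):B
t=2: a0@(0,0):A a1@(2,4):A a2@(0,3):B
t=3: (unchanged — steady state)

yes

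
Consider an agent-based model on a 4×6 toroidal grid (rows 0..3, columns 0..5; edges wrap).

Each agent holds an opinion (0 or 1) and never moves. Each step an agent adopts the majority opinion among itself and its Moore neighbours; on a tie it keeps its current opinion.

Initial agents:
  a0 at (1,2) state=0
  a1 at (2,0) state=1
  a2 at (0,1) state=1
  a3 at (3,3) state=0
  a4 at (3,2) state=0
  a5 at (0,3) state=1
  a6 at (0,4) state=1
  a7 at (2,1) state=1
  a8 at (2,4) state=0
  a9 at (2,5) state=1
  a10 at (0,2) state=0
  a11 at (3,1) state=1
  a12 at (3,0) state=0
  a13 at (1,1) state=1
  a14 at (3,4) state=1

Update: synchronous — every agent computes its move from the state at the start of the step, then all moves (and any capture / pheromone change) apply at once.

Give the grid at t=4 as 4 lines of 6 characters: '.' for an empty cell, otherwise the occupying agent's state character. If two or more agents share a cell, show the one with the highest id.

t=1: a0@(1,2):1 a1@(2,0):1 a2@(0,1):0 a3@(3,3):0 a4@(3,2):1 a5@(0,3):0 a6@(0,4):1 a7@(2,1):1 a8@(2,4):0 a9@(2,5):1 a10@(0,2):0 a11@(3,1):1 a12@(3,0):1 a13@(1,1):1 a14@(3,4):1
t=2: a0@(1,2):1 a1@(2,0):1 a2@(0,1):1 a3@(3,3):0 a4@(3,2):0 a5@(0,3):1 a6@(0,4):1 a7@(2,1):1 a8@(2,4):0 a9@(2,5):1 a10@(0,2):0 a11@(3,1):1 a12@(3,0):1 a13@(1,1):1 a14@(3,4):1
t=3: a0@(1,2):1 a1@(2,0):1 a2@(0,1):1 a3@(3,3):0 a4@(3,2):1 a5@(0,3):1 a6@(0,4):1 a7@(2,1):1 a8@(2,4):0 a9@(2,5):1 a10@(0,2):1 a11@(3,1):1 a12@(3,0):1 a13@(1,1):1 a14@(3,4):1
t=4: a0@(1,2):1 a1@(2,0):1 a2@(0,1):1 a3@(3,3):1 a4@(3,2):1 a5@(0,3):1 a6@(0,4):1 a7@(2,1):1 a8@(2,4):0 a9@(2,5):1 a10@(0,2):1 a11@(3,1):1 a12@(3,0):1 a13@(1,1):1 a14@(3,4):1

.1111.
.11...
11..01
11111.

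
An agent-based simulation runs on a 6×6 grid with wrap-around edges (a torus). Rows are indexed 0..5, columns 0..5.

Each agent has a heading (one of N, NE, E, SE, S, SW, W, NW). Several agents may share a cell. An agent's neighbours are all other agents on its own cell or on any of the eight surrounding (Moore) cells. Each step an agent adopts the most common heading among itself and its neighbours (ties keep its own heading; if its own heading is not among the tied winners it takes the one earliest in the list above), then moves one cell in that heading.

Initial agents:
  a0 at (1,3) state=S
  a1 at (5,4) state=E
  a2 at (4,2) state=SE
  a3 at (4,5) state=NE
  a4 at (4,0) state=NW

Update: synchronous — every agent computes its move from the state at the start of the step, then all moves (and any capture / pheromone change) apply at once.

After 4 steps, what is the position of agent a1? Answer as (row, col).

(5, 2)

t=1: a0@(2,3):S a1@(5,5):E a2@(5,3):SE a3@(3,0):NE a4@(3,5):NW
t=2: a0@(3,3):S a1@(5,0):E a2@(0,4):SE a3@(2,1):NE a4@(2,4):NW
t=3: a0@(4,3):S a1@(5,1):E a2@(1,5):SE a3@(1,2):NE a4@(1,3):NW
t=4: a0@(5,3):S a1@(5,2):E a2@(2,0):SE a3@(0,3):NE a4@(0,2):NW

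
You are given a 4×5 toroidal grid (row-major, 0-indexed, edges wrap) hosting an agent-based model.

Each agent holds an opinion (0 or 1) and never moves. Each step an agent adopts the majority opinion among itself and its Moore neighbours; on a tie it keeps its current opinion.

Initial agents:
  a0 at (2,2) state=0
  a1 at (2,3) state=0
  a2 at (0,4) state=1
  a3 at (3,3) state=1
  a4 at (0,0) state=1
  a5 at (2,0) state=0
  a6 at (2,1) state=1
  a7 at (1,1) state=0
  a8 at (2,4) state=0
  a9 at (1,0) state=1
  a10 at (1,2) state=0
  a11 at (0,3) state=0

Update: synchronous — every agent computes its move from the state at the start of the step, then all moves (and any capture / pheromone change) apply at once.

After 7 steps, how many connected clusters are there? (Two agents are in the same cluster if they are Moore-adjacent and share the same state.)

1

t=1: a0@(2,2):0 a1@(2,3):0 a2@(0,4):1 a3@(3,3):0 a4@(0,0):1 a5@(2,0):0 a6@(2,1):0 a7@(1,1):0 a8@(2,4):0 a9@(1,0):1 a10@(1,2):0 a11@(0,3):0
t=2: a0@(2,2):0 a1@(2,3):0 a2@(0,4):1 a3@(3,3):0 a4@(0,0):1 a5@(2,0):0 a6@(2,1):0 a7@(1,1):0 a8@(2,4):0 a9@(1,0):0 a10@(1,2):0 a11@(0,3):0
t=3: a0@(2,2):0 a1@(2,3):0 a2@(0,4):0 a3@(3,3):0 a4@(0,0):1 a5@(2,0):0 a6@(2,1):0 a7@(1,1):0 a8@(2,4):0 a9@(1,0):0 a10@(1,2):0 a11@(0,3):0
t=4: a0@(2,2):0 a1@(2,3):0 a2@(0,4):0 a3@(3,3):0 a4@(0,0):0 a5@(2,0):0 a6@(2,1):0 a7@(1,1):0 a8@(2,4):0 a9@(1,0):0 a10@(1,2):0 a11@(0,3):0
t=5: (unchanged — steady state)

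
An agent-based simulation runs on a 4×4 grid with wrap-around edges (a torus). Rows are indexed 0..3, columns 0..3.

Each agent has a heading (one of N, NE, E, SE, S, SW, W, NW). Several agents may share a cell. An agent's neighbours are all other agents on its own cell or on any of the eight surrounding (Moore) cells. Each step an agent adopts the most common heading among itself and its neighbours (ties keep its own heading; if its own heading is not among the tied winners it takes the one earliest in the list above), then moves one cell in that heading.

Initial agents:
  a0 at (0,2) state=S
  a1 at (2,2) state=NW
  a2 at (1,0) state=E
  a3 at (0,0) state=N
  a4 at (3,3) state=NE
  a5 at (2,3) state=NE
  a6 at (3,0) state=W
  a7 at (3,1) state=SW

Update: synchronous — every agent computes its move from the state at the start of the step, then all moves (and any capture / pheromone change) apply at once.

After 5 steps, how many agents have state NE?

8

t=1: a0@(1,2):S a1@(1,3):NE a2@(1,1):E a3@(3,0):N a4@(2,0):NE a5@(1,0):NE a6@(2,1):NE a7@(0,0):SW
t=2: a0@(0,3):NE a1@(0,0):NE a2@(0,2):NE a3@(2,1):NE a4@(1,1):NE a5@(0,1):NE a6@(1,2):NE a7@(3,1):NE
t=3: a0@(3,0):NE a1@(3,1):NE a2@(3,3):NE a3@(1,2):NE a4@(0,2):NE a5@(3,2):NE a6@(0,3):NE a7@(2,2):NE
t=4: a0@(2,1):NE a1@(2,2):NE a2@(2,0):NE a3@(0,3):NE a4@(3,3):NE a5@(2,3):NE a6@(3,0):NE a7@(1,3):NE
t=5: a0@(1,2):NE a1@(1,3):NE a2@(1,1):NE a3@(3,0):NE a4@(2,0):NE a5@(1,0):NE a6@(2,1):NE a7@(0,0):NE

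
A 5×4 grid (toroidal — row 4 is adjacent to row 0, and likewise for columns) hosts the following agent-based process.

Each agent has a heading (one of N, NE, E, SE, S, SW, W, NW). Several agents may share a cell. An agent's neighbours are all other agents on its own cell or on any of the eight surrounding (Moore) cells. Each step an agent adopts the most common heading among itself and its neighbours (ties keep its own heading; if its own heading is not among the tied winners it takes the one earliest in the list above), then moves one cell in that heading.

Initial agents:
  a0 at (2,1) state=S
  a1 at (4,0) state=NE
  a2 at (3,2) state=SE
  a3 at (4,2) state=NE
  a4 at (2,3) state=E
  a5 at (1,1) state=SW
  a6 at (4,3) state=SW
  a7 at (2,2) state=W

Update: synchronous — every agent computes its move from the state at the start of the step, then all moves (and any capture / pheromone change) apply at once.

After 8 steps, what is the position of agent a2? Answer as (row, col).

t=1: a0@(3,1):S a1@(3,1):NE a2@(4,3):SE a3@(3,3):NE a4@(2,0):E a5@(2,0):SW a6@(3,0):NE a7@(2,1):W
t=2: a0@(2,2):NE a1@(2,2):NE a2@(3,0):NE a3@(2,0):NE a4@(1,1):NE a5@(1,1):NE a6@(2,1):NE a7@(1,2):NE
t=3: a0@(1,3):NE a1@(1,3):NE a2@(2,1):NE a3@(1,1):NE a4@(0,2):NE a5@(0,2):NE a6@(1,2):NE a7@(0,3):NE
t=4: a0@(0,0):NE a1@(0,0):NE a2@(1,2):NE a3@(0,2):NE a4@(4,3):NE a5@(4,3):NE a6@(0,3):NE a7@(4,0):NE
t=5: a0@(4,1):NE a1@(4,1):NE a2@(0,3):NE a3@(4,3):NE a4@(3,0):NE a5@(3,0):NE a6@(4,0):NE a7@(3,1):NE
t=6: a0@(3,2):NE a1@(3,2):NE a2@(4,0):NE a3@(3,0):NE a4@(2,1):NE a5@(2,1):NE a6@(3,1):NE a7@(2,2):NE
t=7: a0@(2,3):NE a1@(2,3):NE a2@(3,1):NE a3@(2,1):NE a4@(1,2):NE a5@(1,2):NE a6@(2,2):NE a7@(1,3):NE
t=8: a0@(1,0):NE a1@(1,0):NE a2@(2,2):NE a3@(1,2):NE a4@(0,3):NE a5@(0,3):NE a6@(1,3):NE a7@(0,0):NE

(2, 2)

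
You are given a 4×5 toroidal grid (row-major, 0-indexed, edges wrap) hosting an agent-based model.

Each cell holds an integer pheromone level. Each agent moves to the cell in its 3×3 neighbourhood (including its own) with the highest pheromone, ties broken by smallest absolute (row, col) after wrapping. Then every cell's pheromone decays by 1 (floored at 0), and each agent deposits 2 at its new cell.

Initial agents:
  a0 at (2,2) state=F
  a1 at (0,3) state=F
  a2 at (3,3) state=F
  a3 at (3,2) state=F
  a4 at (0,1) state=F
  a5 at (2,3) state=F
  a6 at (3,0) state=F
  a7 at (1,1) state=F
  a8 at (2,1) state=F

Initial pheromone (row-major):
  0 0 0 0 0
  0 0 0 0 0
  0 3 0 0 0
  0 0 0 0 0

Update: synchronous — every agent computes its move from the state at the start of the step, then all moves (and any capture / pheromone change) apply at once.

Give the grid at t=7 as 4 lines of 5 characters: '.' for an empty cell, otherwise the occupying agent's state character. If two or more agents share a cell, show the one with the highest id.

F.F..
.....
.F...
.....

t=1: a0@(2,1) a1@(0,2) a2@(0,2) a3@(2,1) a4@(0,0) a5@(1,2) a6@(2,1) a7@(2,1) a8@(2,1) | pheromone: 2 0 4 0 0 / 0 0 2 0 0 / 0 12 0 0 0 / 0 0 0 0 0
t=2: a0@(2,1) a1@(0,2) a2@(0,2) a3@(2,1) a4@(0,0) a5@(2,1) a6@(2,1) a7@(2,1) a8@(2,1) | pheromone: 3 0 7 0 0 / 0 0 1 0 0 / 0 23 0 0 0 / 0 0 0 0 0
t=3: a0@(2,1) a1@(0,2) a2@(0,2) a3@(2,1) a4@(0,0) a5@(2,1) a6@(2,1) a7@(2,1) a8@(2,1) | pheromone: 4 0 10 0 0 / 0 0 0 0 0 / 0 34 0 0 0 / 0 0 0 0 0
t=4: a0@(2,1) a1@(0,2) a2@(0,2) a3@(2,1) a4@(0,0) a5@(2,1) a6@(2,1) a7@(2,1) a8@(2,1) | pheromone: 5 0 13 0 0 / 0 0 0 0 0 / 0 45 0 0 0 / 0 0 0 0 0
t=5: a0@(2,1) a1@(0,2) a2@(0,2) a3@(2,1) a4@(0,0) a5@(2,1) a6@(2,1) a7@(2,1) a8@(2,1) | pheromone: 6 0 16 0 0 / 0 0 0 0 0 / 0 56 0 0 0 / 0 0 0 0 0
t=6: a0@(2,1) a1@(0,2) a2@(0,2) a3@(2,1) a4@(0,0) a5@(2,1) a6@(2,1) a7@(2,1) a8@(2,1) | pheromone: 7 0 19 0 0 / 0 0 0 0 0 / 0 67 0 0 0 / 0 0 0 0 0
t=7: a0@(2,1) a1@(0,2) a2@(0,2) a3@(2,1) a4@(0,0) a5@(2,1) a6@(2,1) a7@(2,1) a8@(2,1) | pheromone: 8 0 22 0 0 / 0 0 0 0 0 / 0 78 0 0 0 / 0 0 0 0 0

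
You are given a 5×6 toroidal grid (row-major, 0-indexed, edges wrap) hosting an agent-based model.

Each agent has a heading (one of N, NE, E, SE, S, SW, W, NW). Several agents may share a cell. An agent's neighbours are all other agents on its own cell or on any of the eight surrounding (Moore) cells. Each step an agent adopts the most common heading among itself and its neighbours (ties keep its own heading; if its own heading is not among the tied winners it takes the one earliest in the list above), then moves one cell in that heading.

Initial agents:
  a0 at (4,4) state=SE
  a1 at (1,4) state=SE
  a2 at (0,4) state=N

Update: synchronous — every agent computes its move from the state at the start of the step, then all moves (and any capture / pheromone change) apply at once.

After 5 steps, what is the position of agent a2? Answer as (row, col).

(0, 3)

t=1: a0@(0,5):SE a1@(2,5):SE a2@(1,5):SE
t=2: a0@(1,0):SE a1@(3,0):SE a2@(2,0):SE
t=3: a0@(2,1):SE a1@(4,1):SE a2@(3,1):SE
t=4: a0@(3,2):SE a1@(0,2):SE a2@(4,2):SE
t=5: a0@(4,3):SE a1@(1,3):SE a2@(0,3):SE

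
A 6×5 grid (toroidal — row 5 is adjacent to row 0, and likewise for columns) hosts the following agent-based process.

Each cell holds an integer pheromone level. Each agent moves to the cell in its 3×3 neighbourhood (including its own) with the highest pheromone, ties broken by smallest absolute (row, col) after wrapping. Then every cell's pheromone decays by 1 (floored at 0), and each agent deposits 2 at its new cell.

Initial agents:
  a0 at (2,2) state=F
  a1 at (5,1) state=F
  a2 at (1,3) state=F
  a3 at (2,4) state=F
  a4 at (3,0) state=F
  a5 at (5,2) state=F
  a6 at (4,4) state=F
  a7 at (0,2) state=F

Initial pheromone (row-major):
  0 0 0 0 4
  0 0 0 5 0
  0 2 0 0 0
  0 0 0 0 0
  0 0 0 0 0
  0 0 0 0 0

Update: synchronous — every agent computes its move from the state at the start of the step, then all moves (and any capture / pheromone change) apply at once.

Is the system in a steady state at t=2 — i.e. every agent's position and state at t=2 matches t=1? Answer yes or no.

t=1: a0@(1,3) a1@(0,0) a2@(1,3) a3@(1,3) a4@(2,1) a5@(0,1) a6@(3,0) a7@(1,3) | pheromone: 2 2 0 0 3 / 0 0 0 12 0 / 0 3 0 0 0 / 2 0 0 0 0 / 0 0 0 0 0 / 0 0 0 0 0
t=2: a0@(1,3) a1@(0,4) a2@(1,3) a3@(1,3) a4@(2,1) a5@(0,0) a6@(2,1) a7@(1,3) | pheromone: 3 1 0 0 4 / 0 0 0 19 0 / 0 6 0 0 0 / 1 0 0 0 0 / 0 0 0 0 0 / 0 0 0 0 0

no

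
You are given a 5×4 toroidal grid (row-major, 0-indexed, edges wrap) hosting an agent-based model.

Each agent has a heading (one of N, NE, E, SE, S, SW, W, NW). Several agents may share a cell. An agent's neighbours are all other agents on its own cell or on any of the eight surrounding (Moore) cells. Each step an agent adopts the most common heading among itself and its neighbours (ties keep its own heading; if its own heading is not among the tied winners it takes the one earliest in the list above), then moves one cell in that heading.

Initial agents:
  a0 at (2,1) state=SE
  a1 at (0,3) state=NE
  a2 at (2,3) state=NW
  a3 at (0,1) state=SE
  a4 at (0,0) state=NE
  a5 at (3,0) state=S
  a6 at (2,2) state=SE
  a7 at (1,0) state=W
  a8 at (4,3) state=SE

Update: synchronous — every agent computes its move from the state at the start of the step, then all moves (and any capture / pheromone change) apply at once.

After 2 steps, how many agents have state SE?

t=1: a0@(3,2):SE a1@(4,0):NE a2@(1,2):NW a3@(1,2):SE a4@(4,1):NE a5@(4,1):SE a6@(3,3):SE a7@(0,1):NE a8@(3,0):NE
t=2: a0@(4,3):SE a1@(3,1):NE a2@(0,1):NW a3@(2,3):SE a4@(3,2):NE a5@(3,2):NE a6@(4,0):SE a7@(4,2):NE a8@(2,1):NE

3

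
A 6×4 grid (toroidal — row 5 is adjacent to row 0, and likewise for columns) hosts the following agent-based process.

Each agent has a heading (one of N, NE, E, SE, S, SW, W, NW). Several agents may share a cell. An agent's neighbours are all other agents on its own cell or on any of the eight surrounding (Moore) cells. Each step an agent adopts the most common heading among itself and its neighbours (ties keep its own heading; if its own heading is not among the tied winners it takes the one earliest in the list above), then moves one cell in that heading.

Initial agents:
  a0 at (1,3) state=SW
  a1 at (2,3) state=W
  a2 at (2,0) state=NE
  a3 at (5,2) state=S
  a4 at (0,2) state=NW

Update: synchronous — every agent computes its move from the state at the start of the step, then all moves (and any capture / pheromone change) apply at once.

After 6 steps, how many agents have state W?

1

t=1: a0@(2,2):SW a1@(2,2):W a2@(1,1):NE a3@(0,2):S a4@(5,1):NW
t=2: a0@(3,1):SW a1@(2,1):W a2@(0,2):NE a3@(1,2):S a4@(4,0):NW
t=3: a0@(4,0):SW a1@(2,0):W a2@(5,3):NE a3@(2,2):S a4@(3,3):NW
t=4: a0@(5,3):SW a1@(2,3):W a2@(4,0):NE a3@(3,2):S a4@(2,2):NW
t=5: a0@(0,2):SW a1@(2,2):W a2@(3,1):NE a3@(4,2):S a4@(1,1):NW
t=6: a0@(1,1):SW a1@(2,1):W a2@(2,2):NE a3@(5,2):S a4@(0,0):NW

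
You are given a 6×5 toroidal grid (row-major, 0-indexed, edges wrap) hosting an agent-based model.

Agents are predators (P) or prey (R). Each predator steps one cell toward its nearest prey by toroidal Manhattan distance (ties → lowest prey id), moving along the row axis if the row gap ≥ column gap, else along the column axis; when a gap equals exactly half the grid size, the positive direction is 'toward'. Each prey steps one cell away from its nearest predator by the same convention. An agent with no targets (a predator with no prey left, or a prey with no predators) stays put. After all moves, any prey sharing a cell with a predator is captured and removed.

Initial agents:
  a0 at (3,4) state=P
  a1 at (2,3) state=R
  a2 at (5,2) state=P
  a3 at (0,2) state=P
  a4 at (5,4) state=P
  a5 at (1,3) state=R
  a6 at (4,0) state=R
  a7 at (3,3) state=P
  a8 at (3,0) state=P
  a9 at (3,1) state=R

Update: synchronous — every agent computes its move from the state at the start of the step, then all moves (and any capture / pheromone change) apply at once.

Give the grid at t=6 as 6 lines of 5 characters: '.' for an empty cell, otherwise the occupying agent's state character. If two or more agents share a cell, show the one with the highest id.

.....
.....
.P.P.
.R...
.....
.....

t=1: a0@(2,4):P a1@(1,3):R a2@(0,2):P a3@(1,2):P a4@(4,4):P a6@(5,0):R a7@(2,3):P a8@(4,0):P a9@(3,2):R
t=2: a0@(1,4):P a2@(1,2):P a3@(1,3):P a4@(5,4):P a6@(0,0):R a7@(1,3):P a8@(5,0):P a9@(4,2):R
t=3: a0@(0,4):P a2@(1,1):P a3@(1,4):P a4@(0,4):P a6@(1,0):R a7@(1,4):P a8@(0,0):P a9@(3,2):R
t=4: a0@(1,4):P a2@(1,0):P a3@(1,0):P a4@(1,4):P a7@(1,0):P a8@(1,0):P a9@(4,2):R
t=5: a0@(2,4):P a2@(2,0):P a3@(2,0):P a4@(2,4):P a7@(2,0):P a8@(2,0):P a9@(3,2):R
t=6: a0@(2,3):P a2@(2,1):P a3@(2,1):P a4@(2,3):P a7@(2,1):P a8@(2,1):P a9@(3,1):R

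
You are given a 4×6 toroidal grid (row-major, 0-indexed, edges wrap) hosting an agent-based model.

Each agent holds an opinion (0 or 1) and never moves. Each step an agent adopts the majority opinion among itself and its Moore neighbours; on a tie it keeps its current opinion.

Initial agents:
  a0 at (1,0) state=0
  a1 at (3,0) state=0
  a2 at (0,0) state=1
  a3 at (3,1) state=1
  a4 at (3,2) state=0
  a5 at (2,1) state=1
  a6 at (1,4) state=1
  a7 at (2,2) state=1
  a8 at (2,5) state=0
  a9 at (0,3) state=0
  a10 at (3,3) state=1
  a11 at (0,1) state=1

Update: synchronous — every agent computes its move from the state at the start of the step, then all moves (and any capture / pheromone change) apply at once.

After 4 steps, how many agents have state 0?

t=1: a0@(1,0):1 a1@(3,0):1 a2@(0,0):1 a3@(3,1):1 a4@(3,2):1 a5@(2,1):1 a6@(1,4):0 a7@(2,2):1 a8@(2,5):0 a9@(0,3):0 a10@(3,3):1 a11@(0,1):1
t=2: (unchanged — steady state)

3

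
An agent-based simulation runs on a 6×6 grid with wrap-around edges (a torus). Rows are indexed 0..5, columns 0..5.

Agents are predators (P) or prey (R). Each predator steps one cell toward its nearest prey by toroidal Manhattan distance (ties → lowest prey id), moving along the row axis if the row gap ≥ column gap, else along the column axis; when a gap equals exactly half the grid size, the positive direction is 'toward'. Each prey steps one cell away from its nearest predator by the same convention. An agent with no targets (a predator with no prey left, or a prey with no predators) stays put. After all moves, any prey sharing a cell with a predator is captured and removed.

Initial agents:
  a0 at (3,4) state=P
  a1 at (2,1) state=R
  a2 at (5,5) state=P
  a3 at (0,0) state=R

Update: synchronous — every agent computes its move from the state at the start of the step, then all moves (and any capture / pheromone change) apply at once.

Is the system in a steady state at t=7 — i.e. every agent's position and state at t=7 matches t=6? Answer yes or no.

t=1: a0@(3,5):P a1@(2,0):R a2@(0,5):P a3@(1,0):R
t=2: a0@(2,5):P a1@(1,0):R a2@(1,5):P a3@(2,0):R
t=3: a0@(2,0):P a1@(1,1):R a2@(1,0):P a3@(2,1):R
t=4: a0@(2,1):P a1@(1,2):R a2@(1,1):P a3@(2,2):R
t=5: a0@(2,2):P a1@(1,3):R a2@(1,2):P a3@(2,3):R
t=6: a0@(2,3):P a1@(1,4):R a2@(1,3):P a3@(2,4):R
t=7: a0@(2,4):P a1@(1,5):R a2@(1,4):P a3@(2,5):R

no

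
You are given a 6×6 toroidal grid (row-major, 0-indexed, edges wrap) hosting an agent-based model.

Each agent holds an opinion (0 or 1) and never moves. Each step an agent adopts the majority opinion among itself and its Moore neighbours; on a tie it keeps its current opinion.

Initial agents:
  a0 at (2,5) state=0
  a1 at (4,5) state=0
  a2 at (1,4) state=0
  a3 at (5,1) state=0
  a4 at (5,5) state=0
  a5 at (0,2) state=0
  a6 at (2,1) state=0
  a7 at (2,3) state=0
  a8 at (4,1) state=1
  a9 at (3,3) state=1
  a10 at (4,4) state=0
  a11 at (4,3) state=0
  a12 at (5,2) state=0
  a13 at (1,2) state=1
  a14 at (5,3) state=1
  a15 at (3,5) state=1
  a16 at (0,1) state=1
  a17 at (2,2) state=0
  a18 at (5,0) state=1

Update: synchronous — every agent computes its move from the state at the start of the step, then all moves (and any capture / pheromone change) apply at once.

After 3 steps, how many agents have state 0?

t=1: a0@(2,5):0 a1@(4,5):0 a2@(1,4):0 a3@(5,1):0 a4@(5,5):0 a5@(0,2):0 a6@(2,1):0 a7@(2,3):0 a8@(4,1):1 a9@(3,3):0 a10@(4,4):0 a11@(4,3):0 a12@(5,2):0 a13@(1,2):0 a14@(5,3):0 a15@(3,5):0 a16@(0,1):1 a17@(2,2):0 a18@(5,0):1
t=2: a0@(2,5):0 a1@(4,5):0 a2@(1,4):0 a3@(5,1):0 a4@(5,5):0 a5@(0,2):0 a6@(2,1):0 a7@(2,3):0 a8@(4,1):1 a9@(3,3):0 a10@(4,4):0 a11@(4,3):0 a12@(5,2):0 a13@(1,2):0 a14@(5,3):0 a15@(3,5):0 a16@(0,1):0 a17@(2,2):0 a18@(5,0):1
t=3: a0@(2,5):0 a1@(4,5):0 a2@(1,4):0 a3@(5,1):0 a4@(5,5):0 a5@(0,2):0 a6@(2,1):0 a7@(2,3):0 a8@(4,1):1 a9@(3,3):0 a10@(4,4):0 a11@(4,3):0 a12@(5,2):0 a13@(1,2):0 a14@(5,3):0 a15@(3,5):0 a16@(0,1):0 a17@(2,2):0 a18@(5,0):0

18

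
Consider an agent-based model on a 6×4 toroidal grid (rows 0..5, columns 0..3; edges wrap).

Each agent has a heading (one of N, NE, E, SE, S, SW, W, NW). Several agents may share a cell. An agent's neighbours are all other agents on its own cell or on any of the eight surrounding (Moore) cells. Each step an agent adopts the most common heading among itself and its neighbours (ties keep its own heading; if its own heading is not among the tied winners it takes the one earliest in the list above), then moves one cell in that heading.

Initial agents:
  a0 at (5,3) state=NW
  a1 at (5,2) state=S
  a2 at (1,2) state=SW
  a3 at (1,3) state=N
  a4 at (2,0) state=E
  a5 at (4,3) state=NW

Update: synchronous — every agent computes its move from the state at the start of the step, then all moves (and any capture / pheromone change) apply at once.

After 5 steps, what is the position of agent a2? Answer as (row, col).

(0, 1)

t=1: a0@(4,2):NW a1@(4,1):NW a2@(2,1):SW a3@(0,3):N a4@(2,1):E a5@(3,2):NW
t=2: a0@(3,1):NW a1@(3,0):NW a2@(3,0):SW a3@(5,3):N a4@(2,2):E a5@(2,1):NW
t=3: a0@(2,0):NW a1@(2,3):NW a2@(2,3):NW a3@(4,3):N a4@(1,1):NW a5@(1,0):NW
t=4: a0@(1,3):NW a1@(1,2):NW a2@(1,2):NW a3@(3,3):N a4@(0,0):NW a5@(0,3):NW
t=5: a0@(0,2):NW a1@(0,1):NW a2@(0,1):NW a3@(2,3):N a4@(5,3):NW a5@(5,2):NW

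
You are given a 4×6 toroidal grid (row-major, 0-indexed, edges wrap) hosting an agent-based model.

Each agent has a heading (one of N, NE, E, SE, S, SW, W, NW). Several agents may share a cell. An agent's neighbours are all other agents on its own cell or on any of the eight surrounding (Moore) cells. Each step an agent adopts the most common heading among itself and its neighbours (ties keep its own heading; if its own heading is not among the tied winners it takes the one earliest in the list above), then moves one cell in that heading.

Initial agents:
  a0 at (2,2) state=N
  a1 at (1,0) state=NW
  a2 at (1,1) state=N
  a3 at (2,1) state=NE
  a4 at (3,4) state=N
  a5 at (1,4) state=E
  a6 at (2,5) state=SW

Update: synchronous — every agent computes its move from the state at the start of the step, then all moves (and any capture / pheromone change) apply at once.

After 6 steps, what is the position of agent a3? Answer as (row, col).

t=1: a0@(1,2):N a1@(0,5):NW a2@(0,1):N a3@(1,1):N a4@(2,4):N a5@(1,5):E a6@(3,4):SW
t=2: a0@(0,2):N a1@(3,4):NW a2@(3,1):N a3@(0,1):N a4@(1,4):N a5@(1,0):E a6@(0,3):SW
t=3: a0@(3,2):N a1@(2,3):NW a2@(2,1):N a3@(3,1):N a4@(0,4):N a5@(1,1):E a6@(3,3):N
t=4: a0@(2,2):N a1@(1,3):N a2@(1,1):N a3@(2,1):N a4@(3,4):N a5@(1,2):E a6@(2,3):N
t=5: a0@(1,2):N a1@(0,3):N a2@(0,1):N a3@(1,1):N a4@(2,4):N a5@(0,2):N a6@(1,3):N
t=6: a0@(0,2):N a1@(3,3):N a2@(3,1):N a3@(0,1):N a4@(1,4):N a5@(3,2):N a6@(0,3):N

(0, 1)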